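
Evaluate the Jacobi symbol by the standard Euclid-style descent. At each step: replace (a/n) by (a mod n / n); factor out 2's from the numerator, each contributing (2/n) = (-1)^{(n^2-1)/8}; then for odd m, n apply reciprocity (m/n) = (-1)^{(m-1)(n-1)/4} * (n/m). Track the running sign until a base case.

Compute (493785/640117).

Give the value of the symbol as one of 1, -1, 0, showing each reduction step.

-1

reciprocity: (493785/640117) = +1·(640117/493785) since 493785 mod 4 = 1, 640117 mod 4 = 1; sign now +1
(640117/493785) = (146332/493785)   [reduce mod 493785]
146332 = 2^2·36583; (2/493785) = +1 since 493785 mod 8 = 1, so (146332/493785) = (+1)^2·(36583/493785); sign now +1
reciprocity: (36583/493785) = +1·(493785/36583) since 36583 mod 4 = 3, 493785 mod 4 = 1; sign now +1
(493785/36583) = (18206/36583)   [reduce mod 36583]
18206 = 2^1·9103; (2/36583) = +1 since 36583 mod 8 = 7, so (18206/36583) = (+1)^1·(9103/36583); sign now +1
reciprocity: (9103/36583) = -1·(36583/9103) since 9103 mod 4 = 3, 36583 mod 4 = 3; sign now -1
(36583/9103) = (171/9103)   [reduce mod 9103]
reciprocity: (171/9103) = -1·(9103/171) since 171 mod 4 = 3, 9103 mod 4 = 3; sign now +1
(9103/171) = (40/171)   [reduce mod 171]
40 = 2^3·5; (2/171) = -1 since 171 mod 8 = 3, so (40/171) = (-1)^3·(5/171); sign now -1
reciprocity: (5/171) = +1·(171/5) since 5 mod 4 = 1, 171 mod 4 = 3; sign now -1
(171/5) = (1/5)   [reduce mod 5]
(1/5) = 1; final value = sign = -1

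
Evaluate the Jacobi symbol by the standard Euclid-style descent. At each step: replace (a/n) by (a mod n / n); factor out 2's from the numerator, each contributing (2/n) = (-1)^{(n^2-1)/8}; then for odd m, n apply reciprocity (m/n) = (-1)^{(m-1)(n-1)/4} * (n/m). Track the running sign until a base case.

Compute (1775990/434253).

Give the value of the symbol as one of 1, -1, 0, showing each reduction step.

1

(1775990/434253) = (38978/434253)   [reduce mod 434253]
38978 = 2^1·19489; (2/434253) = -1 since 434253 mod 8 = 5, so (38978/434253) = (-1)^1·(19489/434253); sign now -1
reciprocity: (19489/434253) = +1·(434253/19489) since 19489 mod 4 = 1, 434253 mod 4 = 1; sign now -1
(434253/19489) = (5495/19489)   [reduce mod 19489]
reciprocity: (5495/19489) = +1·(19489/5495) since 5495 mod 4 = 3, 19489 mod 4 = 1; sign now -1
(19489/5495) = (3004/5495)   [reduce mod 5495]
3004 = 2^2·751; (2/5495) = +1 since 5495 mod 8 = 7, so (3004/5495) = (+1)^2·(751/5495); sign now -1
reciprocity: (751/5495) = -1·(5495/751) since 751 mod 4 = 3, 5495 mod 4 = 3; sign now +1
(5495/751) = (238/751)   [reduce mod 751]
238 = 2^1·119; (2/751) = +1 since 751 mod 8 = 7, so (238/751) = (+1)^1·(119/751); sign now +1
reciprocity: (119/751) = -1·(751/119) since 119 mod 4 = 3, 751 mod 4 = 3; sign now -1
(751/119) = (37/119)   [reduce mod 119]
reciprocity: (37/119) = +1·(119/37) since 37 mod 4 = 1, 119 mod 4 = 3; sign now -1
(119/37) = (8/37)   [reduce mod 37]
8 = 2^3·1; (2/37) = -1 since 37 mod 8 = 5, so (8/37) = (-1)^3·(1/37); sign now +1
(1/37) = 1; final value = sign = +1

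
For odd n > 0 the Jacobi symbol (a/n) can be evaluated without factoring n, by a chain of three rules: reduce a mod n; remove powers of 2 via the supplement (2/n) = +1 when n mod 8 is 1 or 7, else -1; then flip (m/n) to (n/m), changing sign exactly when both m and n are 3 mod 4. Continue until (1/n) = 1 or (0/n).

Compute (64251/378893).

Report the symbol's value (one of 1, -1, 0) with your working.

reciprocity: (64251/378893) = +1·(378893/64251) since 64251 mod 4 = 3, 378893 mod 4 = 1; sign now +1
(378893/64251) = (57638/64251)   [reduce mod 64251]
57638 = 2^1·28819; (2/64251) = -1 since 64251 mod 8 = 3, so (57638/64251) = (-1)^1·(28819/64251); sign now -1
reciprocity: (28819/64251) = -1·(64251/28819) since 28819 mod 4 = 3, 64251 mod 4 = 3; sign now +1
(64251/28819) = (6613/28819)   [reduce mod 28819]
reciprocity: (6613/28819) = +1·(28819/6613) since 6613 mod 4 = 1, 28819 mod 4 = 3; sign now +1
(28819/6613) = (2367/6613)   [reduce mod 6613]
reciprocity: (2367/6613) = +1·(6613/2367) since 2367 mod 4 = 3, 6613 mod 4 = 1; sign now +1
(6613/2367) = (1879/2367)   [reduce mod 2367]
reciprocity: (1879/2367) = -1·(2367/1879) since 1879 mod 4 = 3, 2367 mod 4 = 3; sign now -1
(2367/1879) = (488/1879)   [reduce mod 1879]
488 = 2^3·61; (2/1879) = +1 since 1879 mod 8 = 7, so (488/1879) = (+1)^3·(61/1879); sign now -1
reciprocity: (61/1879) = +1·(1879/61) since 61 mod 4 = 1, 1879 mod 4 = 3; sign now -1
(1879/61) = (49/61)   [reduce mod 61]
reciprocity: (49/61) = +1·(61/49) since 49 mod 4 = 1, 61 mod 4 = 1; sign now -1
(61/49) = (12/49)   [reduce mod 49]
12 = 2^2·3; (2/49) = +1 since 49 mod 8 = 1, so (12/49) = (+1)^2·(3/49); sign now -1
reciprocity: (3/49) = +1·(49/3) since 3 mod 4 = 3, 49 mod 4 = 1; sign now -1
(49/3) = (1/3)   [reduce mod 3]
(1/3) = 1; final value = sign = -1

-1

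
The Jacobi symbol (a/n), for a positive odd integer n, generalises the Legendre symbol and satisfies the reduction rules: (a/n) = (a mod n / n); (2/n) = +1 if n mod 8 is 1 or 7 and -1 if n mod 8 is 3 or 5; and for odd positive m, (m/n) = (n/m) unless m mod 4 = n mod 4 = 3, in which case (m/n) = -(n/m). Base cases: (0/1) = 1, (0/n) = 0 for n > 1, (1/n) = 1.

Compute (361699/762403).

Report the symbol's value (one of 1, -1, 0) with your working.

flip (361699/762403) -> (762403/361699): both odd, 361699 mod 4 = 3, 762403 mod 4 = 3, so the flip contributes -1; sign now -1
(762403/361699): 762403 mod 361699 = 39005, so (762403/361699) = (39005/361699)
flip (39005/361699) -> (361699/39005): both odd, 39005 mod 4 = 1, 361699 mod 4 = 3, so the flip contributes +1; sign now -1
(361699/39005): 361699 mod 39005 = 10654, so (361699/39005) = (10654/39005)
factor out 2^1: 10654 = 2^1·5327; with 39005 mod 8 = 5, (2/39005) = -1; sign now +1; continue with (5327/39005)
flip (5327/39005) -> (39005/5327): both odd, 5327 mod 4 = 3, 39005 mod 4 = 1, so the flip contributes +1; sign now +1
(39005/5327): 39005 mod 5327 = 1716, so (39005/5327) = (1716/5327)
factor out 2^2: 1716 = 2^2·429; with 5327 mod 8 = 7, (2/5327) = +1; sign now +1; continue with (429/5327)
flip (429/5327) -> (5327/429): both odd, 429 mod 4 = 1, 5327 mod 4 = 3, so the flip contributes +1; sign now +1
(5327/429): 5327 mod 429 = 179, so (5327/429) = (179/429)
flip (179/429) -> (429/179): both odd, 179 mod 4 = 3, 429 mod 4 = 1, so the flip contributes +1; sign now +1
(429/179): 429 mod 179 = 71, so (429/179) = (71/179)
flip (71/179) -> (179/71): both odd, 71 mod 4 = 3, 179 mod 4 = 3, so the flip contributes -1; sign now -1
(179/71): 179 mod 71 = 37, so (179/71) = (37/71)
flip (37/71) -> (71/37): both odd, 37 mod 4 = 1, 71 mod 4 = 3, so the flip contributes +1; sign now -1
(71/37): 71 mod 37 = 34, so (71/37) = (34/37)
factor out 2^1: 34 = 2^1·17; with 37 mod 8 = 5, (2/37) = -1; sign now +1; continue with (17/37)
flip (17/37) -> (37/17): both odd, 17 mod 4 = 1, 37 mod 4 = 1, so the flip contributes +1; sign now +1
(37/17): 37 mod 17 = 3, so (37/17) = (3/17)
flip (3/17) -> (17/3): both odd, 3 mod 4 = 3, 17 mod 4 = 1, so the flip contributes +1; sign now +1
(17/3): 17 mod 3 = 2, so (17/3) = (2/3)
factor out 2^1: 2 = 2^1·1; with 3 mod 8 = 3, (2/3) = -1; sign now -1; continue with (1/3)
reached (1/3) = 1, so the symbol is -1

-1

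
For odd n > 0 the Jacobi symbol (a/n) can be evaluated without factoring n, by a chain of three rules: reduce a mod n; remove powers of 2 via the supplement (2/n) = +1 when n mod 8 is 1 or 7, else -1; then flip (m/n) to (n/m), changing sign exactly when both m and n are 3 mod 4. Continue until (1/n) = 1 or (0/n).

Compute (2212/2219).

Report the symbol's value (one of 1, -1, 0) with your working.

0

factor out 2^2: 2212 = 2^2·553; with 2219 mod 8 = 3, (2/2219) = -1; sign now +1; continue with (553/2219)
flip (553/2219) -> (2219/553): both odd, 553 mod 4 = 1, 2219 mod 4 = 3, so the flip contributes +1; sign now +1
(2219/553): 2219 mod 553 = 7, so (2219/553) = (7/553)
flip (7/553) -> (553/7): both odd, 7 mod 4 = 3, 553 mod 4 = 1, so the flip contributes +1; sign now +1
(553/7): 553 mod 7 = 0, so (553/7) = (0/7)
reached (0/7); gcd(a, n) > 1, so (0/7) = 0 and the symbol is 0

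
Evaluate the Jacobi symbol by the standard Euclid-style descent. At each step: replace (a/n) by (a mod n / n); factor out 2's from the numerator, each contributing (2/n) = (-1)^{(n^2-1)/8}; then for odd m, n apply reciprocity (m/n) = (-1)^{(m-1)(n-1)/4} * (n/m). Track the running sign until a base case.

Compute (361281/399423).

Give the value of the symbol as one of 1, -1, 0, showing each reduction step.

0

reciprocity: (361281/399423) = +1·(399423/361281) since 361281 mod 4 = 1, 399423 mod 4 = 3; sign now +1
(399423/361281) = (38142/361281)   [reduce mod 361281]
38142 = 2^1·19071; (2/361281) = +1 since 361281 mod 8 = 1, so (38142/361281) = (+1)^1·(19071/361281); sign now +1
reciprocity: (19071/361281) = +1·(361281/19071) since 19071 mod 4 = 3, 361281 mod 4 = 1; sign now +1
(361281/19071) = (18003/19071)   [reduce mod 19071]
reciprocity: (18003/19071) = -1·(19071/18003) since 18003 mod 4 = 3, 19071 mod 4 = 3; sign now -1
(19071/18003) = (1068/18003)   [reduce mod 18003]
1068 = 2^2·267; (2/18003) = -1 since 18003 mod 8 = 3, so (1068/18003) = (-1)^2·(267/18003); sign now -1
reciprocity: (267/18003) = -1·(18003/267) since 267 mod 4 = 3, 18003 mod 4 = 3; sign now +1
(18003/267) = (114/267)   [reduce mod 267]
114 = 2^1·57; (2/267) = -1 since 267 mod 8 = 3, so (114/267) = (-1)^1·(57/267); sign now -1
reciprocity: (57/267) = +1·(267/57) since 57 mod 4 = 1, 267 mod 4 = 3; sign now -1
(267/57) = (39/57)   [reduce mod 57]
reciprocity: (39/57) = +1·(57/39) since 39 mod 4 = 3, 57 mod 4 = 1; sign now -1
(57/39) = (18/39)   [reduce mod 39]
18 = 2^1·9; (2/39) = +1 since 39 mod 8 = 7, so (18/39) = (+1)^1·(9/39); sign now -1
reciprocity: (9/39) = +1·(39/9) since 9 mod 4 = 1, 39 mod 4 = 3; sign now -1
(39/9) = (3/9)   [reduce mod 9]
reciprocity: (3/9) = +1·(9/3) since 3 mod 4 = 3, 9 mod 4 = 1; sign now -1
(9/3) = (0/3)   [reduce mod 3]
(0/3) = 0   [gcd(a, n) > 1]; final value = 0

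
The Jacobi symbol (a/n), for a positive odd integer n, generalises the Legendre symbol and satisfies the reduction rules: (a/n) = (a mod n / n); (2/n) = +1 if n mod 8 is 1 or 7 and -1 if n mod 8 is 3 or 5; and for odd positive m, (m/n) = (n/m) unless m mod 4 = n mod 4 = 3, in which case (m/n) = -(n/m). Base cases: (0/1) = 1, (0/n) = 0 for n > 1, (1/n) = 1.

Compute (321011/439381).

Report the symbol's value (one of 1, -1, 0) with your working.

-1

reciprocity: (321011/439381) = +1·(439381/321011) since 321011 mod 4 = 3, 439381 mod 4 = 1; sign now +1
(439381/321011) = (118370/321011)   [reduce mod 321011]
118370 = 2^1·59185; (2/321011) = -1 since 321011 mod 8 = 3, so (118370/321011) = (-1)^1·(59185/321011); sign now -1
reciprocity: (59185/321011) = +1·(321011/59185) since 59185 mod 4 = 1, 321011 mod 4 = 3; sign now -1
(321011/59185) = (25086/59185)   [reduce mod 59185]
25086 = 2^1·12543; (2/59185) = +1 since 59185 mod 8 = 1, so (25086/59185) = (+1)^1·(12543/59185); sign now -1
reciprocity: (12543/59185) = +1·(59185/12543) since 12543 mod 4 = 3, 59185 mod 4 = 1; sign now -1
(59185/12543) = (9013/12543)   [reduce mod 12543]
reciprocity: (9013/12543) = +1·(12543/9013) since 9013 mod 4 = 1, 12543 mod 4 = 3; sign now -1
(12543/9013) = (3530/9013)   [reduce mod 9013]
3530 = 2^1·1765; (2/9013) = -1 since 9013 mod 8 = 5, so (3530/9013) = (-1)^1·(1765/9013); sign now +1
reciprocity: (1765/9013) = +1·(9013/1765) since 1765 mod 4 = 1, 9013 mod 4 = 1; sign now +1
(9013/1765) = (188/1765)   [reduce mod 1765]
188 = 2^2·47; (2/1765) = -1 since 1765 mod 8 = 5, so (188/1765) = (-1)^2·(47/1765); sign now +1
reciprocity: (47/1765) = +1·(1765/47) since 47 mod 4 = 3, 1765 mod 4 = 1; sign now +1
(1765/47) = (26/47)   [reduce mod 47]
26 = 2^1·13; (2/47) = +1 since 47 mod 8 = 7, so (26/47) = (+1)^1·(13/47); sign now +1
reciprocity: (13/47) = +1·(47/13) since 13 mod 4 = 1, 47 mod 4 = 3; sign now +1
(47/13) = (8/13)   [reduce mod 13]
8 = 2^3·1; (2/13) = -1 since 13 mod 8 = 5, so (8/13) = (-1)^3·(1/13); sign now -1
(1/13) = 1; final value = sign = -1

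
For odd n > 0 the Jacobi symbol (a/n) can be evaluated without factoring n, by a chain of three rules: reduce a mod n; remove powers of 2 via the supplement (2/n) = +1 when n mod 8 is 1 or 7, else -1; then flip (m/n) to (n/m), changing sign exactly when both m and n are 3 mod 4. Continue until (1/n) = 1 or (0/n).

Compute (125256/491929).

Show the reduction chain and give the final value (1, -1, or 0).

0

125256 = 2^3·15657; (2/491929) = +1 since 491929 mod 8 = 1, so (125256/491929) = (+1)^3·(15657/491929); sign now +1
reciprocity: (15657/491929) = +1·(491929/15657) since 15657 mod 4 = 1, 491929 mod 4 = 1; sign now +1
(491929/15657) = (6562/15657)   [reduce mod 15657]
6562 = 2^1·3281; (2/15657) = +1 since 15657 mod 8 = 1, so (6562/15657) = (+1)^1·(3281/15657); sign now +1
reciprocity: (3281/15657) = +1·(15657/3281) since 3281 mod 4 = 1, 15657 mod 4 = 1; sign now +1
(15657/3281) = (2533/3281)   [reduce mod 3281]
reciprocity: (2533/3281) = +1·(3281/2533) since 2533 mod 4 = 1, 3281 mod 4 = 1; sign now +1
(3281/2533) = (748/2533)   [reduce mod 2533]
748 = 2^2·187; (2/2533) = -1 since 2533 mod 8 = 5, so (748/2533) = (-1)^2·(187/2533); sign now +1
reciprocity: (187/2533) = +1·(2533/187) since 187 mod 4 = 3, 2533 mod 4 = 1; sign now +1
(2533/187) = (102/187)   [reduce mod 187]
102 = 2^1·51; (2/187) = -1 since 187 mod 8 = 3, so (102/187) = (-1)^1·(51/187); sign now -1
reciprocity: (51/187) = -1·(187/51) since 51 mod 4 = 3, 187 mod 4 = 3; sign now +1
(187/51) = (34/51)   [reduce mod 51]
34 = 2^1·17; (2/51) = -1 since 51 mod 8 = 3, so (34/51) = (-1)^1·(17/51); sign now -1
reciprocity: (17/51) = +1·(51/17) since 17 mod 4 = 1, 51 mod 4 = 3; sign now -1
(51/17) = (0/17)   [reduce mod 17]
(0/17) = 0   [gcd(a, n) > 1]; final value = 0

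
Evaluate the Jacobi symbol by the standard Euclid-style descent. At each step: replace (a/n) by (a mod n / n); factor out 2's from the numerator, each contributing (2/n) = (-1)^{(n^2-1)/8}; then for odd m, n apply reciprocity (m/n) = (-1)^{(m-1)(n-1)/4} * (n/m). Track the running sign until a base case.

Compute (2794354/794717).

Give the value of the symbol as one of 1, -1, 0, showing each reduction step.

(2794354/794717) = (410203/794717)   [reduce mod 794717]
reciprocity: (410203/794717) = +1·(794717/410203) since 410203 mod 4 = 3, 794717 mod 4 = 1; sign now +1
(794717/410203) = (384514/410203)   [reduce mod 410203]
384514 = 2^1·192257; (2/410203) = -1 since 410203 mod 8 = 3, so (384514/410203) = (-1)^1·(192257/410203); sign now -1
reciprocity: (192257/410203) = +1·(410203/192257) since 192257 mod 4 = 1, 410203 mod 4 = 3; sign now -1
(410203/192257) = (25689/192257)   [reduce mod 192257]
reciprocity: (25689/192257) = +1·(192257/25689) since 25689 mod 4 = 1, 192257 mod 4 = 1; sign now -1
(192257/25689) = (12434/25689)   [reduce mod 25689]
12434 = 2^1·6217; (2/25689) = +1 since 25689 mod 8 = 1, so (12434/25689) = (+1)^1·(6217/25689); sign now -1
reciprocity: (6217/25689) = +1·(25689/6217) since 6217 mod 4 = 1, 25689 mod 4 = 1; sign now -1
(25689/6217) = (821/6217)   [reduce mod 6217]
reciprocity: (821/6217) = +1·(6217/821) since 821 mod 4 = 1, 6217 mod 4 = 1; sign now -1
(6217/821) = (470/821)   [reduce mod 821]
470 = 2^1·235; (2/821) = -1 since 821 mod 8 = 5, so (470/821) = (-1)^1·(235/821); sign now +1
reciprocity: (235/821) = +1·(821/235) since 235 mod 4 = 3, 821 mod 4 = 1; sign now +1
(821/235) = (116/235)   [reduce mod 235]
116 = 2^2·29; (2/235) = -1 since 235 mod 8 = 3, so (116/235) = (-1)^2·(29/235); sign now +1
reciprocity: (29/235) = +1·(235/29) since 29 mod 4 = 1, 235 mod 4 = 3; sign now +1
(235/29) = (3/29)   [reduce mod 29]
reciprocity: (3/29) = +1·(29/3) since 3 mod 4 = 3, 29 mod 4 = 1; sign now +1
(29/3) = (2/3)   [reduce mod 3]
2 = 2^1·1; (2/3) = -1 since 3 mod 8 = 3, so (2/3) = (-1)^1·(1/3); sign now -1
(1/3) = 1; final value = sign = -1

-1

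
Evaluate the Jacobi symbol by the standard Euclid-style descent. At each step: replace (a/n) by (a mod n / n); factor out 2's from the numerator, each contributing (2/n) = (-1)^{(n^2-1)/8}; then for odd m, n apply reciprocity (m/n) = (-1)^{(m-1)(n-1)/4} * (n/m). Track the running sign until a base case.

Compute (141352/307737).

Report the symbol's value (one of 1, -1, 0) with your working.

1

factor out 2^3: 141352 = 2^3·17669; with 307737 mod 8 = 1, (2/307737) = +1; sign now +1; continue with (17669/307737)
flip (17669/307737) -> (307737/17669): both odd, 17669 mod 4 = 1, 307737 mod 4 = 1, so the flip contributes +1; sign now +1
(307737/17669): 307737 mod 17669 = 7364, so (307737/17669) = (7364/17669)
factor out 2^2: 7364 = 2^2·1841; with 17669 mod 8 = 5, (2/17669) = -1; sign now +1; continue with (1841/17669)
flip (1841/17669) -> (17669/1841): both odd, 1841 mod 4 = 1, 17669 mod 4 = 1, so the flip contributes +1; sign now +1
(17669/1841): 17669 mod 1841 = 1100, so (17669/1841) = (1100/1841)
factor out 2^2: 1100 = 2^2·275; with 1841 mod 8 = 1, (2/1841) = +1; sign now +1; continue with (275/1841)
flip (275/1841) -> (1841/275): both odd, 275 mod 4 = 3, 1841 mod 4 = 1, so the flip contributes +1; sign now +1
(1841/275): 1841 mod 275 = 191, so (1841/275) = (191/275)
flip (191/275) -> (275/191): both odd, 191 mod 4 = 3, 275 mod 4 = 3, so the flip contributes -1; sign now -1
(275/191): 275 mod 191 = 84, so (275/191) = (84/191)
factor out 2^2: 84 = 2^2·21; with 191 mod 8 = 7, (2/191) = +1; sign now -1; continue with (21/191)
flip (21/191) -> (191/21): both odd, 21 mod 4 = 1, 191 mod 4 = 3, so the flip contributes +1; sign now -1
(191/21): 191 mod 21 = 2, so (191/21) = (2/21)
factor out 2^1: 2 = 2^1·1; with 21 mod 8 = 5, (2/21) = -1; sign now +1; continue with (1/21)
reached (1/21) = 1, so the symbol is +1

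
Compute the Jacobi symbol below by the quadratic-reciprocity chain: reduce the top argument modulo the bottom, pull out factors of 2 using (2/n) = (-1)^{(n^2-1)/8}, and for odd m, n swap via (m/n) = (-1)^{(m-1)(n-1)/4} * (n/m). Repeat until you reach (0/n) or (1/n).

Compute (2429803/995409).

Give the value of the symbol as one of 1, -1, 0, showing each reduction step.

-1

(2429803/995409) = (438985/995409)   [reduce mod 995409]
reciprocity: (438985/995409) = +1·(995409/438985) since 438985 mod 4 = 1, 995409 mod 4 = 1; sign now +1
(995409/438985) = (117439/438985)   [reduce mod 438985]
reciprocity: (117439/438985) = +1·(438985/117439) since 117439 mod 4 = 3, 438985 mod 4 = 1; sign now +1
(438985/117439) = (86668/117439)   [reduce mod 117439]
86668 = 2^2·21667; (2/117439) = +1 since 117439 mod 8 = 7, so (86668/117439) = (+1)^2·(21667/117439); sign now +1
reciprocity: (21667/117439) = -1·(117439/21667) since 21667 mod 4 = 3, 117439 mod 4 = 3; sign now -1
(117439/21667) = (9104/21667)   [reduce mod 21667]
9104 = 2^4·569; (2/21667) = -1 since 21667 mod 8 = 3, so (9104/21667) = (-1)^4·(569/21667); sign now -1
reciprocity: (569/21667) = +1·(21667/569) since 569 mod 4 = 1, 21667 mod 4 = 3; sign now -1
(21667/569) = (45/569)   [reduce mod 569]
reciprocity: (45/569) = +1·(569/45) since 45 mod 4 = 1, 569 mod 4 = 1; sign now -1
(569/45) = (29/45)   [reduce mod 45]
reciprocity: (29/45) = +1·(45/29) since 29 mod 4 = 1, 45 mod 4 = 1; sign now -1
(45/29) = (16/29)   [reduce mod 29]
16 = 2^4·1; (2/29) = -1 since 29 mod 8 = 5, so (16/29) = (-1)^4·(1/29); sign now -1
(1/29) = 1; final value = sign = -1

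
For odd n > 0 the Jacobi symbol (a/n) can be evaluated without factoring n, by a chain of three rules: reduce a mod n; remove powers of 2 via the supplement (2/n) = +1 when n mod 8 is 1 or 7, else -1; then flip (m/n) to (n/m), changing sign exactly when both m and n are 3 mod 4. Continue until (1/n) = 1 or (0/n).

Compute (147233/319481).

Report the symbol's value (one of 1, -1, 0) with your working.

reciprocity: (147233/319481) = +1·(319481/147233) since 147233 mod 4 = 1, 319481 mod 4 = 1; sign now +1
(319481/147233) = (25015/147233)   [reduce mod 147233]
reciprocity: (25015/147233) = +1·(147233/25015) since 25015 mod 4 = 3, 147233 mod 4 = 1; sign now +1
(147233/25015) = (22158/25015)   [reduce mod 25015]
22158 = 2^1·11079; (2/25015) = +1 since 25015 mod 8 = 7, so (22158/25015) = (+1)^1·(11079/25015); sign now +1
reciprocity: (11079/25015) = -1·(25015/11079) since 11079 mod 4 = 3, 25015 mod 4 = 3; sign now -1
(25015/11079) = (2857/11079)   [reduce mod 11079]
reciprocity: (2857/11079) = +1·(11079/2857) since 2857 mod 4 = 1, 11079 mod 4 = 3; sign now -1
(11079/2857) = (2508/2857)   [reduce mod 2857]
2508 = 2^2·627; (2/2857) = +1 since 2857 mod 8 = 1, so (2508/2857) = (+1)^2·(627/2857); sign now -1
reciprocity: (627/2857) = +1·(2857/627) since 627 mod 4 = 3, 2857 mod 4 = 1; sign now -1
(2857/627) = (349/627)   [reduce mod 627]
reciprocity: (349/627) = +1·(627/349) since 349 mod 4 = 1, 627 mod 4 = 3; sign now -1
(627/349) = (278/349)   [reduce mod 349]
278 = 2^1·139; (2/349) = -1 since 349 mod 8 = 5, so (278/349) = (-1)^1·(139/349); sign now +1
reciprocity: (139/349) = +1·(349/139) since 139 mod 4 = 3, 349 mod 4 = 1; sign now +1
(349/139) = (71/139)   [reduce mod 139]
reciprocity: (71/139) = -1·(139/71) since 71 mod 4 = 3, 139 mod 4 = 3; sign now -1
(139/71) = (68/71)   [reduce mod 71]
68 = 2^2·17; (2/71) = +1 since 71 mod 8 = 7, so (68/71) = (+1)^2·(17/71); sign now -1
reciprocity: (17/71) = +1·(71/17) since 17 mod 4 = 1, 71 mod 4 = 3; sign now -1
(71/17) = (3/17)   [reduce mod 17]
reciprocity: (3/17) = +1·(17/3) since 3 mod 4 = 3, 17 mod 4 = 1; sign now -1
(17/3) = (2/3)   [reduce mod 3]
2 = 2^1·1; (2/3) = -1 since 3 mod 8 = 3, so (2/3) = (-1)^1·(1/3); sign now +1
(1/3) = 1; final value = sign = +1

1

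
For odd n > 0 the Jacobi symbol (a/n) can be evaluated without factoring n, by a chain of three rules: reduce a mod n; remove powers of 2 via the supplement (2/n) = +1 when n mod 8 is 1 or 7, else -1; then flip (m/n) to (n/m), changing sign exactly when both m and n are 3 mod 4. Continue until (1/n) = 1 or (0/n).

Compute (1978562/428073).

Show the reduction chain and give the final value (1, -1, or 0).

1

(1978562/428073): 1978562 mod 428073 = 266270, so (1978562/428073) = (266270/428073)
factor out 2^1: 266270 = 2^1·133135; with 428073 mod 8 = 1, (2/428073) = +1; sign now +1; continue with (133135/428073)
flip (133135/428073) -> (428073/133135): both odd, 133135 mod 4 = 3, 428073 mod 4 = 1, so the flip contributes +1; sign now +1
(428073/133135): 428073 mod 133135 = 28668, so (428073/133135) = (28668/133135)
factor out 2^2: 28668 = 2^2·7167; with 133135 mod 8 = 7, (2/133135) = +1; sign now +1; continue with (7167/133135)
flip (7167/133135) -> (133135/7167): both odd, 7167 mod 4 = 3, 133135 mod 4 = 3, so the flip contributes -1; sign now -1
(133135/7167): 133135 mod 7167 = 4129, so (133135/7167) = (4129/7167)
flip (4129/7167) -> (7167/4129): both odd, 4129 mod 4 = 1, 7167 mod 4 = 3, so the flip contributes +1; sign now -1
(7167/4129): 7167 mod 4129 = 3038, so (7167/4129) = (3038/4129)
factor out 2^1: 3038 = 2^1·1519; with 4129 mod 8 = 1, (2/4129) = +1; sign now -1; continue with (1519/4129)
flip (1519/4129) -> (4129/1519): both odd, 1519 mod 4 = 3, 4129 mod 4 = 1, so the flip contributes +1; sign now -1
(4129/1519): 4129 mod 1519 = 1091, so (4129/1519) = (1091/1519)
flip (1091/1519) -> (1519/1091): both odd, 1091 mod 4 = 3, 1519 mod 4 = 3, so the flip contributes -1; sign now +1
(1519/1091): 1519 mod 1091 = 428, so (1519/1091) = (428/1091)
factor out 2^2: 428 = 2^2·107; with 1091 mod 8 = 3, (2/1091) = -1; sign now +1; continue with (107/1091)
flip (107/1091) -> (1091/107): both odd, 107 mod 4 = 3, 1091 mod 4 = 3, so the flip contributes -1; sign now -1
(1091/107): 1091 mod 107 = 21, so (1091/107) = (21/107)
flip (21/107) -> (107/21): both odd, 21 mod 4 = 1, 107 mod 4 = 3, so the flip contributes +1; sign now -1
(107/21): 107 mod 21 = 2, so (107/21) = (2/21)
factor out 2^1: 2 = 2^1·1; with 21 mod 8 = 5, (2/21) = -1; sign now +1; continue with (1/21)
reached (1/21) = 1, so the symbol is +1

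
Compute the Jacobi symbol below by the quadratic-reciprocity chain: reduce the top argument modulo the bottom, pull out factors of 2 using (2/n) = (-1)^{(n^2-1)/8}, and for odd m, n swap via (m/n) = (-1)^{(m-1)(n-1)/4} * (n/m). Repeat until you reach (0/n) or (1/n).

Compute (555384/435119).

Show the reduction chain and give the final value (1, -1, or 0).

(555384/435119) = (120265/435119)   [reduce mod 435119]
reciprocity: (120265/435119) = +1·(435119/120265) since 120265 mod 4 = 1, 435119 mod 4 = 3; sign now +1
(435119/120265) = (74324/120265)   [reduce mod 120265]
74324 = 2^2·18581; (2/120265) = +1 since 120265 mod 8 = 1, so (74324/120265) = (+1)^2·(18581/120265); sign now +1
reciprocity: (18581/120265) = +1·(120265/18581) since 18581 mod 4 = 1, 120265 mod 4 = 1; sign now +1
(120265/18581) = (8779/18581)   [reduce mod 18581]
reciprocity: (8779/18581) = +1·(18581/8779) since 8779 mod 4 = 3, 18581 mod 4 = 1; sign now +1
(18581/8779) = (1023/8779)   [reduce mod 8779]
reciprocity: (1023/8779) = -1·(8779/1023) since 1023 mod 4 = 3, 8779 mod 4 = 3; sign now -1
(8779/1023) = (595/1023)   [reduce mod 1023]
reciprocity: (595/1023) = -1·(1023/595) since 595 mod 4 = 3, 1023 mod 4 = 3; sign now +1
(1023/595) = (428/595)   [reduce mod 595]
428 = 2^2·107; (2/595) = -1 since 595 mod 8 = 3, so (428/595) = (-1)^2·(107/595); sign now +1
reciprocity: (107/595) = -1·(595/107) since 107 mod 4 = 3, 595 mod 4 = 3; sign now -1
(595/107) = (60/107)   [reduce mod 107]
60 = 2^2·15; (2/107) = -1 since 107 mod 8 = 3, so (60/107) = (-1)^2·(15/107); sign now -1
reciprocity: (15/107) = -1·(107/15) since 15 mod 4 = 3, 107 mod 4 = 3; sign now +1
(107/15) = (2/15)   [reduce mod 15]
2 = 2^1·1; (2/15) = +1 since 15 mod 8 = 7, so (2/15) = (+1)^1·(1/15); sign now +1
(1/15) = 1; final value = sign = +1

1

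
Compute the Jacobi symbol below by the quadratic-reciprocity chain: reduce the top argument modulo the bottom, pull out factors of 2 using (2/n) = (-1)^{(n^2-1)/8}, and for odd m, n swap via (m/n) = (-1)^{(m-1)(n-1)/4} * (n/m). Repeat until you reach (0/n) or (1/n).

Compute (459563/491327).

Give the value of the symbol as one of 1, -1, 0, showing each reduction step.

reciprocity: (459563/491327) = -1·(491327/459563) since 459563 mod 4 = 3, 491327 mod 4 = 3; sign now -1
(491327/459563) = (31764/459563)   [reduce mod 459563]
31764 = 2^2·7941; (2/459563) = -1 since 459563 mod 8 = 3, so (31764/459563) = (-1)^2·(7941/459563); sign now -1
reciprocity: (7941/459563) = +1·(459563/7941) since 7941 mod 4 = 1, 459563 mod 4 = 3; sign now -1
(459563/7941) = (6926/7941)   [reduce mod 7941]
6926 = 2^1·3463; (2/7941) = -1 since 7941 mod 8 = 5, so (6926/7941) = (-1)^1·(3463/7941); sign now +1
reciprocity: (3463/7941) = +1·(7941/3463) since 3463 mod 4 = 3, 7941 mod 4 = 1; sign now +1
(7941/3463) = (1015/3463)   [reduce mod 3463]
reciprocity: (1015/3463) = -1·(3463/1015) since 1015 mod 4 = 3, 3463 mod 4 = 3; sign now -1
(3463/1015) = (418/1015)   [reduce mod 1015]
418 = 2^1·209; (2/1015) = +1 since 1015 mod 8 = 7, so (418/1015) = (+1)^1·(209/1015); sign now -1
reciprocity: (209/1015) = +1·(1015/209) since 209 mod 4 = 1, 1015 mod 4 = 3; sign now -1
(1015/209) = (179/209)   [reduce mod 209]
reciprocity: (179/209) = +1·(209/179) since 179 mod 4 = 3, 209 mod 4 = 1; sign now -1
(209/179) = (30/179)   [reduce mod 179]
30 = 2^1·15; (2/179) = -1 since 179 mod 8 = 3, so (30/179) = (-1)^1·(15/179); sign now +1
reciprocity: (15/179) = -1·(179/15) since 15 mod 4 = 3, 179 mod 4 = 3; sign now -1
(179/15) = (14/15)   [reduce mod 15]
14 = 2^1·7; (2/15) = +1 since 15 mod 8 = 7, so (14/15) = (+1)^1·(7/15); sign now -1
reciprocity: (7/15) = -1·(15/7) since 7 mod 4 = 3, 15 mod 4 = 3; sign now +1
(15/7) = (1/7)   [reduce mod 7]
(1/7) = 1; final value = sign = +1

1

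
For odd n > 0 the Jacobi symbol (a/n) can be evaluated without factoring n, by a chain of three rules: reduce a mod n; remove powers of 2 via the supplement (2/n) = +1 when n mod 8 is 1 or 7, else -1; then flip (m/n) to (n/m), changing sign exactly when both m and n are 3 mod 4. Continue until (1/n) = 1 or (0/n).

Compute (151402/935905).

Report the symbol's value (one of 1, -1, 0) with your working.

factor out 2^1: 151402 = 2^1·75701; with 935905 mod 8 = 1, (2/935905) = +1; sign now +1; continue with (75701/935905)
flip (75701/935905) -> (935905/75701): both odd, 75701 mod 4 = 1, 935905 mod 4 = 1, so the flip contributes +1; sign now +1
(935905/75701): 935905 mod 75701 = 27493, so (935905/75701) = (27493/75701)
flip (27493/75701) -> (75701/27493): both odd, 27493 mod 4 = 1, 75701 mod 4 = 1, so the flip contributes +1; sign now +1
(75701/27493): 75701 mod 27493 = 20715, so (75701/27493) = (20715/27493)
flip (20715/27493) -> (27493/20715): both odd, 20715 mod 4 = 3, 27493 mod 4 = 1, so the flip contributes +1; sign now +1
(27493/20715): 27493 mod 20715 = 6778, so (27493/20715) = (6778/20715)
factor out 2^1: 6778 = 2^1·3389; with 20715 mod 8 = 3, (2/20715) = -1; sign now -1; continue with (3389/20715)
flip (3389/20715) -> (20715/3389): both odd, 3389 mod 4 = 1, 20715 mod 4 = 3, so the flip contributes +1; sign now -1
(20715/3389): 20715 mod 3389 = 381, so (20715/3389) = (381/3389)
flip (381/3389) -> (3389/381): both odd, 381 mod 4 = 1, 3389 mod 4 = 1, so the flip contributes +1; sign now -1
(3389/381): 3389 mod 381 = 341, so (3389/381) = (341/381)
flip (341/381) -> (381/341): both odd, 341 mod 4 = 1, 381 mod 4 = 1, so the flip contributes +1; sign now -1
(381/341): 381 mod 341 = 40, so (381/341) = (40/341)
factor out 2^3: 40 = 2^3·5; with 341 mod 8 = 5, (2/341) = -1; sign now +1; continue with (5/341)
flip (5/341) -> (341/5): both odd, 5 mod 4 = 1, 341 mod 4 = 1, so the flip contributes +1; sign now +1
(341/5): 341 mod 5 = 1, so (341/5) = (1/5)
reached (1/5) = 1, so the symbol is +1

1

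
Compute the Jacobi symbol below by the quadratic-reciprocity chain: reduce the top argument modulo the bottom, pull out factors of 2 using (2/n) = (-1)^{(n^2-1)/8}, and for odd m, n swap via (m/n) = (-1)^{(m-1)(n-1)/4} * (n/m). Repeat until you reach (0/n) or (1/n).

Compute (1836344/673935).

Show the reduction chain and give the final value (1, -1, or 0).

(1836344/673935): 1836344 mod 673935 = 488474, so (1836344/673935) = (488474/673935)
factor out 2^1: 488474 = 2^1·244237; with 673935 mod 8 = 7, (2/673935) = +1; sign now +1; continue with (244237/673935)
flip (244237/673935) -> (673935/244237): both odd, 244237 mod 4 = 1, 673935 mod 4 = 3, so the flip contributes +1; sign now +1
(673935/244237): 673935 mod 244237 = 185461, so (673935/244237) = (185461/244237)
flip (185461/244237) -> (244237/185461): both odd, 185461 mod 4 = 1, 244237 mod 4 = 1, so the flip contributes +1; sign now +1
(244237/185461): 244237 mod 185461 = 58776, so (244237/185461) = (58776/185461)
factor out 2^3: 58776 = 2^3·7347; with 185461 mod 8 = 5, (2/185461) = -1; sign now -1; continue with (7347/185461)
flip (7347/185461) -> (185461/7347): both odd, 7347 mod 4 = 3, 185461 mod 4 = 1, so the flip contributes +1; sign now -1
(185461/7347): 185461 mod 7347 = 1786, so (185461/7347) = (1786/7347)
factor out 2^1: 1786 = 2^1·893; with 7347 mod 8 = 3, (2/7347) = -1; sign now +1; continue with (893/7347)
flip (893/7347) -> (7347/893): both odd, 893 mod 4 = 1, 7347 mod 4 = 3, so the flip contributes +1; sign now +1
(7347/893): 7347 mod 893 = 203, so (7347/893) = (203/893)
flip (203/893) -> (893/203): both odd, 203 mod 4 = 3, 893 mod 4 = 1, so the flip contributes +1; sign now +1
(893/203): 893 mod 203 = 81, so (893/203) = (81/203)
flip (81/203) -> (203/81): both odd, 81 mod 4 = 1, 203 mod 4 = 3, so the flip contributes +1; sign now +1
(203/81): 203 mod 81 = 41, so (203/81) = (41/81)
flip (41/81) -> (81/41): both odd, 41 mod 4 = 1, 81 mod 4 = 1, so the flip contributes +1; sign now +1
(81/41): 81 mod 41 = 40, so (81/41) = (40/41)
factor out 2^3: 40 = 2^3·5; with 41 mod 8 = 1, (2/41) = +1; sign now +1; continue with (5/41)
flip (5/41) -> (41/5): both odd, 5 mod 4 = 1, 41 mod 4 = 1, so the flip contributes +1; sign now +1
(41/5): 41 mod 5 = 1, so (41/5) = (1/5)
reached (1/5) = 1, so the symbol is +1

1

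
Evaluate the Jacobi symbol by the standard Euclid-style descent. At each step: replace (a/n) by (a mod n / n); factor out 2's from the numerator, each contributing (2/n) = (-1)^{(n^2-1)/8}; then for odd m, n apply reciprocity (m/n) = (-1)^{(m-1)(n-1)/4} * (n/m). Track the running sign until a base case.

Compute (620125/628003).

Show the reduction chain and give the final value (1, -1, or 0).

flip (620125/628003) -> (628003/620125): both odd, 620125 mod 4 = 1, 628003 mod 4 = 3, so the flip contributes +1; sign now +1
(628003/620125): 628003 mod 620125 = 7878, so (628003/620125) = (7878/620125)
factor out 2^1: 7878 = 2^1·3939; with 620125 mod 8 = 5, (2/620125) = -1; sign now -1; continue with (3939/620125)
flip (3939/620125) -> (620125/3939): both odd, 3939 mod 4 = 3, 620125 mod 4 = 1, so the flip contributes +1; sign now -1
(620125/3939): 620125 mod 3939 = 1702, so (620125/3939) = (1702/3939)
factor out 2^1: 1702 = 2^1·851; with 3939 mod 8 = 3, (2/3939) = -1; sign now +1; continue with (851/3939)
flip (851/3939) -> (3939/851): both odd, 851 mod 4 = 3, 3939 mod 4 = 3, so the flip contributes -1; sign now -1
(3939/851): 3939 mod 851 = 535, so (3939/851) = (535/851)
flip (535/851) -> (851/535): both odd, 535 mod 4 = 3, 851 mod 4 = 3, so the flip contributes -1; sign now +1
(851/535): 851 mod 535 = 316, so (851/535) = (316/535)
factor out 2^2: 316 = 2^2·79; with 535 mod 8 = 7, (2/535) = +1; sign now +1; continue with (79/535)
flip (79/535) -> (535/79): both odd, 79 mod 4 = 3, 535 mod 4 = 3, so the flip contributes -1; sign now -1
(535/79): 535 mod 79 = 61, so (535/79) = (61/79)
flip (61/79) -> (79/61): both odd, 61 mod 4 = 1, 79 mod 4 = 3, so the flip contributes +1; sign now -1
(79/61): 79 mod 61 = 18, so (79/61) = (18/61)
factor out 2^1: 18 = 2^1·9; with 61 mod 8 = 5, (2/61) = -1; sign now +1; continue with (9/61)
flip (9/61) -> (61/9): both odd, 9 mod 4 = 1, 61 mod 4 = 1, so the flip contributes +1; sign now +1
(61/9): 61 mod 9 = 7, so (61/9) = (7/9)
flip (7/9) -> (9/7): both odd, 7 mod 4 = 3, 9 mod 4 = 1, so the flip contributes +1; sign now +1
(9/7): 9 mod 7 = 2, so (9/7) = (2/7)
factor out 2^1: 2 = 2^1·1; with 7 mod 8 = 7, (2/7) = +1; sign now +1; continue with (1/7)
reached (1/7) = 1, so the symbol is +1

1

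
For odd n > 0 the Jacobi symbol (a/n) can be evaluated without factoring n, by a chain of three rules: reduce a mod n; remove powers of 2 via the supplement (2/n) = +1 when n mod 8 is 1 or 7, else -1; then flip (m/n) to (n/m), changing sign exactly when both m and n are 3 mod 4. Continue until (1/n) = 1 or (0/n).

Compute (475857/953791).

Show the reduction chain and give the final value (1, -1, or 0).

reciprocity: (475857/953791) = +1·(953791/475857) since 475857 mod 4 = 1, 953791 mod 4 = 3; sign now +1
(953791/475857) = (2077/475857)   [reduce mod 475857]
reciprocity: (2077/475857) = +1·(475857/2077) since 2077 mod 4 = 1, 475857 mod 4 = 1; sign now +1
(475857/2077) = (224/2077)   [reduce mod 2077]
224 = 2^5·7; (2/2077) = -1 since 2077 mod 8 = 5, so (224/2077) = (-1)^5·(7/2077); sign now -1
reciprocity: (7/2077) = +1·(2077/7) since 7 mod 4 = 3, 2077 mod 4 = 1; sign now -1
(2077/7) = (5/7)   [reduce mod 7]
reciprocity: (5/7) = +1·(7/5) since 5 mod 4 = 1, 7 mod 4 = 3; sign now -1
(7/5) = (2/5)   [reduce mod 5]
2 = 2^1·1; (2/5) = -1 since 5 mod 8 = 5, so (2/5) = (-1)^1·(1/5); sign now +1
(1/5) = 1; final value = sign = +1

1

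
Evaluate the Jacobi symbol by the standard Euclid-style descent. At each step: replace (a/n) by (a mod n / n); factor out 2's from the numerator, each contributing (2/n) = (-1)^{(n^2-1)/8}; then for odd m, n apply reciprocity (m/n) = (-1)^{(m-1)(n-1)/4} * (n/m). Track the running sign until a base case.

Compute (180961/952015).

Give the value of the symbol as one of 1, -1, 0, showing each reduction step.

reciprocity: (180961/952015) = +1·(952015/180961) since 180961 mod 4 = 1, 952015 mod 4 = 3; sign now +1
(952015/180961) = (47210/180961)   [reduce mod 180961]
47210 = 2^1·23605; (2/180961) = +1 since 180961 mod 8 = 1, so (47210/180961) = (+1)^1·(23605/180961); sign now +1
reciprocity: (23605/180961) = +1·(180961/23605) since 23605 mod 4 = 1, 180961 mod 4 = 1; sign now +1
(180961/23605) = (15726/23605)   [reduce mod 23605]
15726 = 2^1·7863; (2/23605) = -1 since 23605 mod 8 = 5, so (15726/23605) = (-1)^1·(7863/23605); sign now -1
reciprocity: (7863/23605) = +1·(23605/7863) since 7863 mod 4 = 3, 23605 mod 4 = 1; sign now -1
(23605/7863) = (16/7863)   [reduce mod 7863]
16 = 2^4·1; (2/7863) = +1 since 7863 mod 8 = 7, so (16/7863) = (+1)^4·(1/7863); sign now -1
(1/7863) = 1; final value = sign = -1

-1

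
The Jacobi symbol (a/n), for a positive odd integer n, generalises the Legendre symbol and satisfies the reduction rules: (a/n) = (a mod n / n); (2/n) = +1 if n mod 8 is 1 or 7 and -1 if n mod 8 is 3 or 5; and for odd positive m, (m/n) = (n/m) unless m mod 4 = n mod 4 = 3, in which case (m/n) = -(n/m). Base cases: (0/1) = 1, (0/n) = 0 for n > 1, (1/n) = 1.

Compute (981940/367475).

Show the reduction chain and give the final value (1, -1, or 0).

(981940/367475): 981940 mod 367475 = 246990, so (981940/367475) = (246990/367475)
factor out 2^1: 246990 = 2^1·123495; with 367475 mod 8 = 3, (2/367475) = -1; sign now -1; continue with (123495/367475)
flip (123495/367475) -> (367475/123495): both odd, 123495 mod 4 = 3, 367475 mod 4 = 3, so the flip contributes -1; sign now +1
(367475/123495): 367475 mod 123495 = 120485, so (367475/123495) = (120485/123495)
flip (120485/123495) -> (123495/120485): both odd, 120485 mod 4 = 1, 123495 mod 4 = 3, so the flip contributes +1; sign now +1
(123495/120485): 123495 mod 120485 = 3010, so (123495/120485) = (3010/120485)
factor out 2^1: 3010 = 2^1·1505; with 120485 mod 8 = 5, (2/120485) = -1; sign now -1; continue with (1505/120485)
flip (1505/120485) -> (120485/1505): both odd, 1505 mod 4 = 1, 120485 mod 4 = 1, so the flip contributes +1; sign now -1
(120485/1505): 120485 mod 1505 = 85, so (120485/1505) = (85/1505)
flip (85/1505) -> (1505/85): both odd, 85 mod 4 = 1, 1505 mod 4 = 1, so the flip contributes +1; sign now -1
(1505/85): 1505 mod 85 = 60, so (1505/85) = (60/85)
factor out 2^2: 60 = 2^2·15; with 85 mod 8 = 5, (2/85) = -1; sign now -1; continue with (15/85)
flip (15/85) -> (85/15): both odd, 15 mod 4 = 3, 85 mod 4 = 1, so the flip contributes +1; sign now -1
(85/15): 85 mod 15 = 10, so (85/15) = (10/15)
factor out 2^1: 10 = 2^1·5; with 15 mod 8 = 7, (2/15) = +1; sign now -1; continue with (5/15)
flip (5/15) -> (15/5): both odd, 5 mod 4 = 1, 15 mod 4 = 3, so the flip contributes +1; sign now -1
(15/5): 15 mod 5 = 0, so (15/5) = (0/5)
reached (0/5); gcd(a, n) > 1, so (0/5) = 0 and the symbol is 0

0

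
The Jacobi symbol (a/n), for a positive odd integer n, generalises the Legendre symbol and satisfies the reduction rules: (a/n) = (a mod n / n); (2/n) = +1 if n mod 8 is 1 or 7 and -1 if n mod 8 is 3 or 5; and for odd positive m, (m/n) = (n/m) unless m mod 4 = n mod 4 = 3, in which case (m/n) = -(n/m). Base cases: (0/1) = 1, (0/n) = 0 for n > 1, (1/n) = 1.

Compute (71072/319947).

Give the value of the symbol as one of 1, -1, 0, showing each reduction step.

factor out 2^5: 71072 = 2^5·2221; with 319947 mod 8 = 3, (2/319947) = -1; sign now -1; continue with (2221/319947)
flip (2221/319947) -> (319947/2221): both odd, 2221 mod 4 = 1, 319947 mod 4 = 3, so the flip contributes +1; sign now -1
(319947/2221): 319947 mod 2221 = 123, so (319947/2221) = (123/2221)
flip (123/2221) -> (2221/123): both odd, 123 mod 4 = 3, 2221 mod 4 = 1, so the flip contributes +1; sign now -1
(2221/123): 2221 mod 123 = 7, so (2221/123) = (7/123)
flip (7/123) -> (123/7): both odd, 7 mod 4 = 3, 123 mod 4 = 3, so the flip contributes -1; sign now +1
(123/7): 123 mod 7 = 4, so (123/7) = (4/7)
factor out 2^2: 4 = 2^2·1; with 7 mod 8 = 7, (2/7) = +1; sign now +1; continue with (1/7)
reached (1/7) = 1, so the symbol is +1

1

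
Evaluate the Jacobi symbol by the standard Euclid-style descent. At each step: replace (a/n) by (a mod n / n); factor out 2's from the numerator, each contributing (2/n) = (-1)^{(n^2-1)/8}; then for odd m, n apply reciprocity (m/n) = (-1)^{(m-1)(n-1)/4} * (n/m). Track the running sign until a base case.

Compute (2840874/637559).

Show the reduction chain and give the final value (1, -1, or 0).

-1

(2840874/637559) = (290638/637559)   [reduce mod 637559]
290638 = 2^1·145319; (2/637559) = +1 since 637559 mod 8 = 7, so (290638/637559) = (+1)^1·(145319/637559); sign now +1
reciprocity: (145319/637559) = -1·(637559/145319) since 145319 mod 4 = 3, 637559 mod 4 = 3; sign now -1
(637559/145319) = (56283/145319)   [reduce mod 145319]
reciprocity: (56283/145319) = -1·(145319/56283) since 56283 mod 4 = 3, 145319 mod 4 = 3; sign now +1
(145319/56283) = (32753/56283)   [reduce mod 56283]
reciprocity: (32753/56283) = +1·(56283/32753) since 32753 mod 4 = 1, 56283 mod 4 = 3; sign now +1
(56283/32753) = (23530/32753)   [reduce mod 32753]
23530 = 2^1·11765; (2/32753) = +1 since 32753 mod 8 = 1, so (23530/32753) = (+1)^1·(11765/32753); sign now +1
reciprocity: (11765/32753) = +1·(32753/11765) since 11765 mod 4 = 1, 32753 mod 4 = 1; sign now +1
(32753/11765) = (9223/11765)   [reduce mod 11765]
reciprocity: (9223/11765) = +1·(11765/9223) since 9223 mod 4 = 3, 11765 mod 4 = 1; sign now +1
(11765/9223) = (2542/9223)   [reduce mod 9223]
2542 = 2^1·1271; (2/9223) = +1 since 9223 mod 8 = 7, so (2542/9223) = (+1)^1·(1271/9223); sign now +1
reciprocity: (1271/9223) = -1·(9223/1271) since 1271 mod 4 = 3, 9223 mod 4 = 3; sign now -1
(9223/1271) = (326/1271)   [reduce mod 1271]
326 = 2^1·163; (2/1271) = +1 since 1271 mod 8 = 7, so (326/1271) = (+1)^1·(163/1271); sign now -1
reciprocity: (163/1271) = -1·(1271/163) since 163 mod 4 = 3, 1271 mod 4 = 3; sign now +1
(1271/163) = (130/163)   [reduce mod 163]
130 = 2^1·65; (2/163) = -1 since 163 mod 8 = 3, so (130/163) = (-1)^1·(65/163); sign now -1
reciprocity: (65/163) = +1·(163/65) since 65 mod 4 = 1, 163 mod 4 = 3; sign now -1
(163/65) = (33/65)   [reduce mod 65]
reciprocity: (33/65) = +1·(65/33) since 33 mod 4 = 1, 65 mod 4 = 1; sign now -1
(65/33) = (32/33)   [reduce mod 33]
32 = 2^5·1; (2/33) = +1 since 33 mod 8 = 1, so (32/33) = (+1)^5·(1/33); sign now -1
(1/33) = 1; final value = sign = -1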